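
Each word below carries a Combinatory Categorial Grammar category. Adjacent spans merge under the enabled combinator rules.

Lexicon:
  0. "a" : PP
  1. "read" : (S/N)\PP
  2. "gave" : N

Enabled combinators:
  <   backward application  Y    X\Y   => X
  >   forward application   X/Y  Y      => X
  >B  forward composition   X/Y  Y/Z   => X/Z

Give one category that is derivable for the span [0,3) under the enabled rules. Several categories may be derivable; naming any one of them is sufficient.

S

[0,3] S   >
  [0,2] S/N   <
    [0,1] "a" : PP
    [1,2] "read" : (S/N)\PP
  [2,3] "gave" : N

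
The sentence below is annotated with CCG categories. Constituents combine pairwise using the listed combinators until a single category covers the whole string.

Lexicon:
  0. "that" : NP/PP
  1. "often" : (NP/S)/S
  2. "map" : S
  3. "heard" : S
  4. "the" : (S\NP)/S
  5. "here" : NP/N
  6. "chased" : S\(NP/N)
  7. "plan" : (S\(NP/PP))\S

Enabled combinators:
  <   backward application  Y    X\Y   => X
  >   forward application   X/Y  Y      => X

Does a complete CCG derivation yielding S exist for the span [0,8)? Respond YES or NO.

[0,8] S   <
  [0,1] "that" : NP/PP
  [1,8] S\(NP/PP)   <
    [1,7] S   <
      [1,4] NP   >
        [1,3] NP/S   >
          [1,2] "often" : (NP/S)/S
          [2,3] "map" : S
        [3,4] "heard" : S
      [4,7] S\NP   >
        [4,5] "the" : (S\NP)/S
        [5,7] S   <
          [5,6] "here" : NP/N
          [6,7] "chased" : S\(NP/N)
    [7,8] "plan" : (S\(NP/PP))\S

YES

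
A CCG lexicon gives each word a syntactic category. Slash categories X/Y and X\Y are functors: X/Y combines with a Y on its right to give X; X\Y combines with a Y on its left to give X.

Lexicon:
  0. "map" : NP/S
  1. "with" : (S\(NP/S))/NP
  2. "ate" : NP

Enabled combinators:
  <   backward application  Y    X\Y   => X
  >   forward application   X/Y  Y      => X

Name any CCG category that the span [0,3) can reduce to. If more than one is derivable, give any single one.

[0,3] S   <
  [0,1] "map" : NP/S
  [1,3] S\(NP/S)   >
    [1,2] "with" : (S\(NP/S))/NP
    [2,3] "ate" : NP

S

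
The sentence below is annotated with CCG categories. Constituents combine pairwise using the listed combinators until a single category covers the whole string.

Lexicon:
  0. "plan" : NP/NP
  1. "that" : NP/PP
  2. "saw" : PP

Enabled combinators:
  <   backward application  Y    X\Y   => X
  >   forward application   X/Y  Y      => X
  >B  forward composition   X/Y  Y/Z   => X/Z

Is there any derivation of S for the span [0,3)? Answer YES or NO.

NO

NP/NP NP/PP PP
CKY chart[0,3] = {NP}; S ∉ chart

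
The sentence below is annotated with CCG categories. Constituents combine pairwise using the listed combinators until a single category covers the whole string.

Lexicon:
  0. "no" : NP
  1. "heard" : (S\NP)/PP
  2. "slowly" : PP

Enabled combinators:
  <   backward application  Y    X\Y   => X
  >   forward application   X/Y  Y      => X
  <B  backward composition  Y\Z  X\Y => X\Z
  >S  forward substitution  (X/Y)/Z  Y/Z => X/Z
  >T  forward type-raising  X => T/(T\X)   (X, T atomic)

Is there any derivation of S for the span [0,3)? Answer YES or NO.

[0,3] S   <
  [0,1] "no" : NP
  [1,3] S\NP   >
    [1,2] "heard" : (S\NP)/PP
    [2,3] "slowly" : PP

YES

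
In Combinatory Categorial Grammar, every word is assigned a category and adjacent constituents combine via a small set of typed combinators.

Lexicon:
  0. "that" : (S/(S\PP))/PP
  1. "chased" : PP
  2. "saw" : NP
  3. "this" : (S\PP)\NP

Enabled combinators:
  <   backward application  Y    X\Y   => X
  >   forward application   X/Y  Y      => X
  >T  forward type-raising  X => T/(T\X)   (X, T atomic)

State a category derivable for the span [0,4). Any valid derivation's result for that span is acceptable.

S

[0,4] S   >
  [0,2] S/(S\PP)   >
    [0,1] "that" : (S/(S\PP))/PP
    [1,2] "chased" : PP
  [2,4] S\PP   <
    [2,3] "saw" : NP
    [3,4] "this" : (S\PP)\NP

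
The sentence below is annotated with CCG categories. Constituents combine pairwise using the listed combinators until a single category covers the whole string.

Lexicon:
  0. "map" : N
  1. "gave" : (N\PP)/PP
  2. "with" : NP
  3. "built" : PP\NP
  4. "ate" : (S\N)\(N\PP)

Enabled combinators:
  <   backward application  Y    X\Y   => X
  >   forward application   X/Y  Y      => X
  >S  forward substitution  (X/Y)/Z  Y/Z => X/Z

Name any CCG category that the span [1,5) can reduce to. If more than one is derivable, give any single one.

S\N

[0,5] S   <
  [0,1] "map" : N
  [1,5] S\N   <
    [1,4] N\PP   >
      [1,2] "gave" : (N\PP)/PP
      [2,4] PP   <
        [2,3] "with" : NP
        [3,4] "built" : PP\NP
    [4,5] "ate" : (S\N)\(N\PP)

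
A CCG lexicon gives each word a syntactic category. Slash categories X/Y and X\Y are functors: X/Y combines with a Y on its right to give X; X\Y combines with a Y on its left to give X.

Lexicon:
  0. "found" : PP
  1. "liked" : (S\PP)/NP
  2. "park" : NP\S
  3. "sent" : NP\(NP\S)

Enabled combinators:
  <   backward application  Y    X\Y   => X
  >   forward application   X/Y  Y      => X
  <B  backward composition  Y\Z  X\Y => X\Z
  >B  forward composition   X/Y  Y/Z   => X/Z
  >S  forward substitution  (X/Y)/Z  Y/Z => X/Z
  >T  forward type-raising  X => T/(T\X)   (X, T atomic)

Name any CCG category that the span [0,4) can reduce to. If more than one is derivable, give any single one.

[0,4] S   <
  [0,1] "found" : PP
  [1,4] S\PP   >
    [1,2] "liked" : (S\PP)/NP
    [2,4] NP   <
      [2,3] "park" : NP\S
      [3,4] "sent" : NP\(NP\S)

S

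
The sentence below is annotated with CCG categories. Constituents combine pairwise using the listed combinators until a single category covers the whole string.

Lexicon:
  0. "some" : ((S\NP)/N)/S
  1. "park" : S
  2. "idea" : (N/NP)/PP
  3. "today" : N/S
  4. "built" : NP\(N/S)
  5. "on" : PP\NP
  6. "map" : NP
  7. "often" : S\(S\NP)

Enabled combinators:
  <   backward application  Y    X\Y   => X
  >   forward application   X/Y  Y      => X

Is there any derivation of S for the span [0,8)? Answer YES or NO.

[0,8] S   <
  [0,7] S\NP   >
    [0,2] (S\NP)/N   >
      [0,1] "some" : ((S\NP)/N)/S
      [1,2] "park" : S
    [2,7] N   >
      [2,6] N/NP   >
        [2,3] "idea" : (N/NP)/PP
        [3,6] PP   <
          [3,5] NP   <
            [3,4] "today" : N/S
            [4,5] "built" : NP\(N/S)
          [5,6] "on" : PP\NP
      [6,7] "map" : NP
  [7,8] "often" : S\(S\NP)

YES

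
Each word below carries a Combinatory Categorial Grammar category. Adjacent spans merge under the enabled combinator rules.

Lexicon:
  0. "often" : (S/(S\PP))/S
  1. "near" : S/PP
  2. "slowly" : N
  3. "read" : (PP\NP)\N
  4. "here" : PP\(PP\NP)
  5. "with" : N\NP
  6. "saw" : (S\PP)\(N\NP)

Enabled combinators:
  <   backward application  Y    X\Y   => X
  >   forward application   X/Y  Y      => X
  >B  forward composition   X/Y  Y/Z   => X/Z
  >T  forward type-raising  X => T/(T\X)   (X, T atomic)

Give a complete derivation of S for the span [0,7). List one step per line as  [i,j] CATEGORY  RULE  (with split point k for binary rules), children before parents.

[0,1] (S/(S\PP))/S  lex  "often"
[1,2] S/PP  lex  "near"
[2,3] N  lex  "slowly"
[3,4] (PP\NP)\N  lex  "read"
[2,4] PP\NP  <  k=3
[4,5] PP\(PP\NP)  lex  "here"
[2,5] PP  <  k=4
[1,5] S  >  k=2
[0,5] S/(S\PP)  >  k=1
[5,6] N\NP  lex  "with"
[6,7] (S\PP)\(N\NP)  lex  "saw"
[5,7] S\PP  <  k=6
[0,7] S  >  k=5

[0,7] S   >
  [0,5] S/(S\PP)   >
    [0,1] "often" : (S/(S\PP))/S
    [1,5] S   >
      [1,2] "near" : S/PP
      [2,5] PP   <
        [2,4] PP\NP   <
          [2,3] "slowly" : N
          [3,4] "read" : (PP\NP)\N
        [4,5] "here" : PP\(PP\NP)
  [5,7] S\PP   <
    [5,6] "with" : N\NP
    [6,7] "saw" : (S\PP)\(N\NP)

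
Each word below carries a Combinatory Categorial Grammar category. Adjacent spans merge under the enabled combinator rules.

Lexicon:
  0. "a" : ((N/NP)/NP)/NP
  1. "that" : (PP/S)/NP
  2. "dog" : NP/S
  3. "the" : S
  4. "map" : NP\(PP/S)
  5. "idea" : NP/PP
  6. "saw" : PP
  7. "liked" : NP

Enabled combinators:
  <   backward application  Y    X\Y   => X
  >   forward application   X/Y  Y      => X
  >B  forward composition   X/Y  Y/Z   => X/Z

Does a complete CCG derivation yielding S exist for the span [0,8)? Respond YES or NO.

((N/NP)/NP)/NP (PP/S)/NP NP/S S NP\(PP/S) NP/PP PP NP
CKY chart[0,8] = {N}; S ∉ chart

NO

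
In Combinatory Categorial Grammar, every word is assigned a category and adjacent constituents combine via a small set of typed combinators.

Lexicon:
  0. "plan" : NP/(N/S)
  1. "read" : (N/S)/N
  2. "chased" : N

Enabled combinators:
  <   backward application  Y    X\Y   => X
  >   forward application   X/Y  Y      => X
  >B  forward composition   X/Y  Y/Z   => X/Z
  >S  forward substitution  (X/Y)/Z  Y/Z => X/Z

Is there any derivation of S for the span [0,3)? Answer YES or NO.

NP/(N/S) (N/S)/N N
CKY chart[0,3] = {NP}; S ∉ chart

NO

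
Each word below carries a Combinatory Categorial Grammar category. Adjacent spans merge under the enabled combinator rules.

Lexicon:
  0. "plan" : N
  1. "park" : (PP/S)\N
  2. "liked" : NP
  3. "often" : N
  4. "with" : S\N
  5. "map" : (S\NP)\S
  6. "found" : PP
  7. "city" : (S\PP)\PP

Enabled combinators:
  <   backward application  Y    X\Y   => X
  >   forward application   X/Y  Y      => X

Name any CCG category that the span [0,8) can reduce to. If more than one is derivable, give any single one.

S

[0,8] S   <
  [0,6] PP   >
    [0,2] PP/S   <
      [0,1] "plan" : N
      [1,2] "park" : (PP/S)\N
    [2,6] S   <
      [2,3] "liked" : NP
      [3,6] S\NP   <
        [3,5] S   <
          [3,4] "often" : N
          [4,5] "with" : S\N
        [5,6] "map" : (S\NP)\S
  [6,8] S\PP   <
    [6,7] "found" : PP
    [7,8] "city" : (S\PP)\PP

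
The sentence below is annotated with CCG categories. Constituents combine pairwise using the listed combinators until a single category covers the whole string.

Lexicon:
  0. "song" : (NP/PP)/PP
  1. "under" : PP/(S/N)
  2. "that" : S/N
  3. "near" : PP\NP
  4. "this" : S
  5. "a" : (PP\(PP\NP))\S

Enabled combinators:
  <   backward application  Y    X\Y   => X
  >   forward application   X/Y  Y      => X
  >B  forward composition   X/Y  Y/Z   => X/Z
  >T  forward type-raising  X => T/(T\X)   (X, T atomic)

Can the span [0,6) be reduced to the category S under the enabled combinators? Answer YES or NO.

(NP/PP)/PP PP/(S/N) S/N PP\NP S (PP\(PP\NP))\S
CKY chart[0,6] = {N/(N\NP), NP, NP/(NP\NP), NP/(PP\PP), PP/(PP\NP), S/(S\NP)}; S ∉ chart

NO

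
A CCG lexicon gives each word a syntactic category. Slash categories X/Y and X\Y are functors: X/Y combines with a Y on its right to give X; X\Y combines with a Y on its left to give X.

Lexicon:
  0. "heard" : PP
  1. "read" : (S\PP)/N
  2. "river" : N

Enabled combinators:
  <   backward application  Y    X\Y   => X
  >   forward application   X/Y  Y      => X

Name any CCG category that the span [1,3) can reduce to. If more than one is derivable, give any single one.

[0,3] S   <
  [0,1] "heard" : PP
  [1,3] S\PP   >
    [1,2] "read" : (S\PP)/N
    [2,3] "river" : N

S\PP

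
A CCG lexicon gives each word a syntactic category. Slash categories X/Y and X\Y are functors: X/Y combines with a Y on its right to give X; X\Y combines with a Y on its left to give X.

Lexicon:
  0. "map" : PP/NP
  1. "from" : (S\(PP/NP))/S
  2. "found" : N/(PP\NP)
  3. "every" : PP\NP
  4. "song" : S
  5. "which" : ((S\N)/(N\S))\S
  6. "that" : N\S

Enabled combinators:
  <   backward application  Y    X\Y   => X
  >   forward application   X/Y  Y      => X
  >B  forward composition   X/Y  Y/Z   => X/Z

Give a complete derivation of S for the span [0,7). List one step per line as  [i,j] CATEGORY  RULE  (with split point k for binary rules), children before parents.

[0,7] S   <
  [0,1] "map" : PP/NP
  [1,7] S\(PP/NP)   >
    [1,2] "from" : (S\(PP/NP))/S
    [2,7] S   <
      [2,4] N   >
        [2,3] "found" : N/(PP\NP)
        [3,4] "every" : PP\NP
      [4,7] S\N   >
        [4,6] (S\N)/(N\S)   <
          [4,5] "song" : S
          [5,6] "which" : ((S\N)/(N\S))\S
        [6,7] "that" : N\S

[0,1] PP/NP  lex  "map"
[1,2] (S\(PP/NP))/S  lex  "from"
[2,3] N/(PP\NP)  lex  "found"
[3,4] PP\NP  lex  "every"
[2,4] N  >  k=3
[4,5] S  lex  "song"
[5,6] ((S\N)/(N\S))\S  lex  "which"
[4,6] (S\N)/(N\S)  <  k=5
[6,7] N\S  lex  "that"
[4,7] S\N  >  k=6
[2,7] S  <  k=4
[1,7] S\(PP/NP)  >  k=2
[0,7] S  <  k=1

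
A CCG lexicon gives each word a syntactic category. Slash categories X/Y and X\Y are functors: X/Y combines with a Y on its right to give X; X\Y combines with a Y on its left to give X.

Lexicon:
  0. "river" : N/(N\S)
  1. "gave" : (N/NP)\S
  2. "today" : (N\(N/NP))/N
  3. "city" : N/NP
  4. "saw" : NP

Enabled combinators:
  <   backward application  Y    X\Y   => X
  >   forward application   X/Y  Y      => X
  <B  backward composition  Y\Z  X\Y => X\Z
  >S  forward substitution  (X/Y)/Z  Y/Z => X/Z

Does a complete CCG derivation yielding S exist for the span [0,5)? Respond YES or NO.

NO

N/(N\S) (N/NP)\S (N\(N/NP))/N N/NP NP
CKY chart[0,5] = {N}; S ∉ chart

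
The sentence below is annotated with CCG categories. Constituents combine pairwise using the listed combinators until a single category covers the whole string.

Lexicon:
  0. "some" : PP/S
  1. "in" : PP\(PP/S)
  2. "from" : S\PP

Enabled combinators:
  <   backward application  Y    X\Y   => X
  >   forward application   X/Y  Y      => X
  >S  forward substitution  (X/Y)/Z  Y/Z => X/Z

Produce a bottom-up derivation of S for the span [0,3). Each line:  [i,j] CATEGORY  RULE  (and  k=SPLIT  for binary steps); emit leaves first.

[0,1] PP/S  lex  "some"
[1,2] PP\(PP/S)  lex  "in"
[0,2] PP  <  k=1
[2,3] S\PP  lex  "from"
[0,3] S  <  k=2

[0,3] S   <
  [0,2] PP   <
    [0,1] "some" : PP/S
    [1,2] "in" : PP\(PP/S)
  [2,3] "from" : S\PP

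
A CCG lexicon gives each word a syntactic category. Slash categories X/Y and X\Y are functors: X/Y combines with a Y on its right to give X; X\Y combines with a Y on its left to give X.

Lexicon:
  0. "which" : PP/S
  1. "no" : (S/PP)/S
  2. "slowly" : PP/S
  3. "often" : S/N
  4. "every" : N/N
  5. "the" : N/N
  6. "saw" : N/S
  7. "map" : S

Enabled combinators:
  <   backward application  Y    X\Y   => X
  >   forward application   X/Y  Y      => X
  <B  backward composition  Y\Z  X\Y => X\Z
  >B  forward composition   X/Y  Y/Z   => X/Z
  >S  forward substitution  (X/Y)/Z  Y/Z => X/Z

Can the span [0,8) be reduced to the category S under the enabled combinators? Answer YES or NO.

PP/S (S/PP)/S PP/S S/N N/N N/N N/S S
CKY chart[0,8] = {PP}; S ∉ chart

NO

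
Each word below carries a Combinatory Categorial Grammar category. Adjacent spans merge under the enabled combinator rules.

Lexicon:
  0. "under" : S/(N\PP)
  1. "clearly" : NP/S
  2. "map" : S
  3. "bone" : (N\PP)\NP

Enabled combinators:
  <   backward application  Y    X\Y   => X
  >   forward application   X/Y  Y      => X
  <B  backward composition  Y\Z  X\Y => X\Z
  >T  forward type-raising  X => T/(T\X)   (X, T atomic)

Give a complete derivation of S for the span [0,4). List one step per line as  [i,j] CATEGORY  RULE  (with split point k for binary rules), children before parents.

[0,4] S   >
  [0,1] "under" : S/(N\PP)
  [1,4] N\PP   <
    [1,3] NP   >
      [1,2] "clearly" : NP/S
      [2,3] "map" : S
    [3,4] "bone" : (N\PP)\NP

[0,1] S/(N\PP)  lex  "under"
[1,2] NP/S  lex  "clearly"
[2,3] S  lex  "map"
[1,3] NP  >  k=2
[3,4] (N\PP)\NP  lex  "bone"
[1,4] N\PP  <  k=3
[0,4] S  >  k=1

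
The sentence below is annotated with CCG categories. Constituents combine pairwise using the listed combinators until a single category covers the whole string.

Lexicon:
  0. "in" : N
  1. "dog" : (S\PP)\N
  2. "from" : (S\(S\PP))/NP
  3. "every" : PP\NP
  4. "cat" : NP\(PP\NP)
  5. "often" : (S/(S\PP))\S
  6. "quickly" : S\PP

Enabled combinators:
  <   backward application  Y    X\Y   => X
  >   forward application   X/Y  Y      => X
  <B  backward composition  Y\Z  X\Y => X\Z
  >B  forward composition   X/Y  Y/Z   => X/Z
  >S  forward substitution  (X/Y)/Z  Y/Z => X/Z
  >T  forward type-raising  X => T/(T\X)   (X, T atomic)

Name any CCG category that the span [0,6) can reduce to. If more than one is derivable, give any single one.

[0,7] S   >
  [0,6] S/(S\PP)   <
    [0,5] S   <
      [0,2] S\PP   <
        [0,1] "in" : N
        [1,2] "dog" : (S\PP)\N
      [2,5] S\(S\PP)   >
        [2,3] "from" : (S\(S\PP))/NP
        [3,5] NP   <
          [3,4] "every" : PP\NP
          [4,5] "cat" : NP\(PP\NP)
    [5,6] "often" : (S/(S\PP))\S
  [6,7] "quickly" : S\PP

S/(S\PP)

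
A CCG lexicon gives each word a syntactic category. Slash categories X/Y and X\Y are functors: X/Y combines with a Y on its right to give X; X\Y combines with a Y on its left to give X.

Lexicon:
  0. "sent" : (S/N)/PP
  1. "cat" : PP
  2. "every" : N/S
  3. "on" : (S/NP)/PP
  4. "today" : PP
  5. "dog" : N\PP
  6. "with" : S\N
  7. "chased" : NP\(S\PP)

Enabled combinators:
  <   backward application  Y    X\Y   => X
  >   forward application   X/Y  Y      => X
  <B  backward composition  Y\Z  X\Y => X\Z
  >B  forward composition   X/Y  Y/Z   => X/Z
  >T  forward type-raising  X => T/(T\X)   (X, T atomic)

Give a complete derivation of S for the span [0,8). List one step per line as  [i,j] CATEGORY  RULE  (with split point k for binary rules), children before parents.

[0,1] (S/N)/PP  lex  "sent"
[1,2] PP  lex  "cat"
[0,2] S/N  >  k=1
[2,3] N/S  lex  "every"
[0,3] S/S  >B  k=2
[3,4] (S/NP)/PP  lex  "on"
[4,5] PP  lex  "today"
[3,5] S/NP  >  k=4
[0,5] S/NP  >B  k=3
[5,6] N\PP  lex  "dog"
[6,7] S\N  lex  "with"
[5,7] S\PP  <B  k=6
[7,8] NP\(S\PP)  lex  "chased"
[5,8] NP  <  k=7
[0,8] S  >  k=5

[0,8] S   >
  [0,5] S/NP   >B
    [0,3] S/S   >B
      [0,2] S/N   >
        [0,1] "sent" : (S/N)/PP
        [1,2] "cat" : PP
      [2,3] "every" : N/S
    [3,5] S/NP   >
      [3,4] "on" : (S/NP)/PP
      [4,5] "today" : PP
  [5,8] NP   <
    [5,7] S\PP   <B
      [5,6] "dog" : N\PP
      [6,7] "with" : S\N
    [7,8] "chased" : NP\(S\PP)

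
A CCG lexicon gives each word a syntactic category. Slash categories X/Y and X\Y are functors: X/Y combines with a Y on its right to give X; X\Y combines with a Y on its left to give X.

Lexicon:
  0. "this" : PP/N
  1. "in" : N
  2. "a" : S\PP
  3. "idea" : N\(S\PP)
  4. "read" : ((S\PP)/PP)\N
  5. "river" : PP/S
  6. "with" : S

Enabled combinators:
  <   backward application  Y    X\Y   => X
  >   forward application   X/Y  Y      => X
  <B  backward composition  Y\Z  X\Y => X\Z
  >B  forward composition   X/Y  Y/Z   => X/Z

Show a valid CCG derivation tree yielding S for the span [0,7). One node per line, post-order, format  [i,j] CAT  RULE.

[0,7] S   <
  [0,2] PP   >
    [0,1] "this" : PP/N
    [1,2] "in" : N
  [2,7] S\PP   >
    [2,5] (S\PP)/PP   <
      [2,4] N   <
        [2,3] "a" : S\PP
        [3,4] "idea" : N\(S\PP)
      [4,5] "read" : ((S\PP)/PP)\N
    [5,7] PP   >
      [5,6] "river" : PP/S
      [6,7] "with" : S

[0,1] PP/N  lex  "this"
[1,2] N  lex  "in"
[0,2] PP  >  k=1
[2,3] S\PP  lex  "a"
[3,4] N\(S\PP)  lex  "idea"
[2,4] N  <  k=3
[4,5] ((S\PP)/PP)\N  lex  "read"
[2,5] (S\PP)/PP  <  k=4
[5,6] PP/S  lex  "river"
[6,7] S  lex  "with"
[5,7] PP  >  k=6
[2,7] S\PP  >  k=5
[0,7] S  <  k=2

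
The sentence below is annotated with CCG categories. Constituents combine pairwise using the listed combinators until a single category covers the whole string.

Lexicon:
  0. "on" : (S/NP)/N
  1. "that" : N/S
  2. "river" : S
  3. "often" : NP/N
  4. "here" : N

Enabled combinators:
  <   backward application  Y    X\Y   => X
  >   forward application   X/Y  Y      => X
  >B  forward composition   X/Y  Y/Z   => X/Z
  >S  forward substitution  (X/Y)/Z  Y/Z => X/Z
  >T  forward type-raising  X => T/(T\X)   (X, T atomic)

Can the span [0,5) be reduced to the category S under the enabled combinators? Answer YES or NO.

YES

[0,5] S   >
  [0,3] S/NP   >
    [0,1] "on" : (S/NP)/N
    [1,3] N   >
      [1,2] "that" : N/S
      [2,3] "river" : S
  [3,5] NP   >
    [3,4] "often" : NP/N
    [4,5] "here" : N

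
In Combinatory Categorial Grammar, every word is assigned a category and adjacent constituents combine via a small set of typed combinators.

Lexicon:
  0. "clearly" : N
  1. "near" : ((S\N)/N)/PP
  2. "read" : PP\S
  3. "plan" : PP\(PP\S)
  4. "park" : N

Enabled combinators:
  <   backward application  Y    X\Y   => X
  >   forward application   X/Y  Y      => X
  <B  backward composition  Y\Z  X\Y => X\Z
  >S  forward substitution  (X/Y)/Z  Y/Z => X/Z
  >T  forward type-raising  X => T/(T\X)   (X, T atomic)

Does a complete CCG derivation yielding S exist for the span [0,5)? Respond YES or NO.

[0,5] S   <
  [0,1] "clearly" : N
  [1,5] S\N   >
    [1,4] (S\N)/N   >
      [1,2] "near" : ((S\N)/N)/PP
      [2,4] PP   <
        [2,3] "read" : PP\S
        [3,4] "plan" : PP\(PP\S)
    [4,5] "park" : N

YES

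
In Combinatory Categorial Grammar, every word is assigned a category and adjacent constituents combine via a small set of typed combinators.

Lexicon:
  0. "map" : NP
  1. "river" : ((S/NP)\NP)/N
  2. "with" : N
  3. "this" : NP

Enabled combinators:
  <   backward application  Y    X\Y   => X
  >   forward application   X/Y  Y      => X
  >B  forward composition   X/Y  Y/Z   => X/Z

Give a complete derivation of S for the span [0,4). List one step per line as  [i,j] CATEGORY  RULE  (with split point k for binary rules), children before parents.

[0,4] S   >
  [0,3] S/NP   <
    [0,1] "map" : NP
    [1,3] (S/NP)\NP   >
      [1,2] "river" : ((S/NP)\NP)/N
      [2,3] "with" : N
  [3,4] "this" : NP

[0,1] NP  lex  "map"
[1,2] ((S/NP)\NP)/N  lex  "river"
[2,3] N  lex  "with"
[1,3] (S/NP)\NP  >  k=2
[0,3] S/NP  <  k=1
[3,4] NP  lex  "this"
[0,4] S  >  k=3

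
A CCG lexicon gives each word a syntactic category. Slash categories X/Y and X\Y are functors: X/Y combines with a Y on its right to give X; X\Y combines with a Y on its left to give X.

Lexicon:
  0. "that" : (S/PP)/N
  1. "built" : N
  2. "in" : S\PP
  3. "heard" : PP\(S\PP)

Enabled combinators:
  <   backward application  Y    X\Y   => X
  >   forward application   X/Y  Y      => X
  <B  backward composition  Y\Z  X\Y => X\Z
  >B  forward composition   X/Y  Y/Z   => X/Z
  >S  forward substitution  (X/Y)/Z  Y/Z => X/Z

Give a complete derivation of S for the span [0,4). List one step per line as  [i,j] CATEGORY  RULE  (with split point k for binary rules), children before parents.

[0,1] (S/PP)/N  lex  "that"
[1,2] N  lex  "built"
[0,2] S/PP  >  k=1
[2,3] S\PP  lex  "in"
[3,4] PP\(S\PP)  lex  "heard"
[2,4] PP  <  k=3
[0,4] S  >  k=2

[0,4] S   >
  [0,2] S/PP   >
    [0,1] "that" : (S/PP)/N
    [1,2] "built" : N
  [2,4] PP   <
    [2,3] "in" : S\PP
    [3,4] "heard" : PP\(S\PP)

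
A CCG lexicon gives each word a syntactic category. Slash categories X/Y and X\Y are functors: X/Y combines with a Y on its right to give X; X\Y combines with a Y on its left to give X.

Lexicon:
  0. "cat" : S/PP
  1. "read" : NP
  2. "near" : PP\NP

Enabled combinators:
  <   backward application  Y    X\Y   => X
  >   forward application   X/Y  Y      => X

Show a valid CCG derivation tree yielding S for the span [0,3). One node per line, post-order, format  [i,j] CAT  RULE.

[0,1] S/PP  lex  "cat"
[1,2] NP  lex  "read"
[2,3] PP\NP  lex  "near"
[1,3] PP  <  k=2
[0,3] S  >  k=1

[0,3] S   >
  [0,1] "cat" : S/PP
  [1,3] PP   <
    [1,2] "read" : NP
    [2,3] "near" : PP\NP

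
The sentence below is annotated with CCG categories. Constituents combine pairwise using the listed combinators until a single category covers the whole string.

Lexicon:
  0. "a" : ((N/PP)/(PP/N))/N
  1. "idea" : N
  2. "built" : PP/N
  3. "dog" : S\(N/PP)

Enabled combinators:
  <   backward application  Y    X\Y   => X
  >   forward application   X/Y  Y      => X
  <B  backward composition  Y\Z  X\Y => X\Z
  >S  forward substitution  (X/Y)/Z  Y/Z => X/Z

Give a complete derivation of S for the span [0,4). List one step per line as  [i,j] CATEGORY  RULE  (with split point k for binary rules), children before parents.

[0,4] S   <
  [0,3] N/PP   >
    [0,2] (N/PP)/(PP/N)   >
      [0,1] "a" : ((N/PP)/(PP/N))/N
      [1,2] "idea" : N
    [2,3] "built" : PP/N
  [3,4] "dog" : S\(N/PP)

[0,1] ((N/PP)/(PP/N))/N  lex  "a"
[1,2] N  lex  "idea"
[0,2] (N/PP)/(PP/N)  >  k=1
[2,3] PP/N  lex  "built"
[0,3] N/PP  >  k=2
[3,4] S\(N/PP)  lex  "dog"
[0,4] S  <  k=3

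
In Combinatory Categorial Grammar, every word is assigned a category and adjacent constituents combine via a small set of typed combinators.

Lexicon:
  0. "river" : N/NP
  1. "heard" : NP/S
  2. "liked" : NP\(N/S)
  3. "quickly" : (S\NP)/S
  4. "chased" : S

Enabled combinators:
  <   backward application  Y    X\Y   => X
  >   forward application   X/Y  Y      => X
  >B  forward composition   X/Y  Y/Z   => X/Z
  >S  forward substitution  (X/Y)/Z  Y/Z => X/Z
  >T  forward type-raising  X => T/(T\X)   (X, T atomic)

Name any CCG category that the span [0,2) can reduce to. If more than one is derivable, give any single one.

[0,5] S   <
  [0,3] NP   <
    [0,2] N/S   >B
      [0,1] "river" : N/NP
      [1,2] "heard" : NP/S
    [2,3] "liked" : NP\(N/S)
  [3,5] S\NP   >
    [3,4] "quickly" : (S\NP)/S
    [4,5] "chased" : S

N/S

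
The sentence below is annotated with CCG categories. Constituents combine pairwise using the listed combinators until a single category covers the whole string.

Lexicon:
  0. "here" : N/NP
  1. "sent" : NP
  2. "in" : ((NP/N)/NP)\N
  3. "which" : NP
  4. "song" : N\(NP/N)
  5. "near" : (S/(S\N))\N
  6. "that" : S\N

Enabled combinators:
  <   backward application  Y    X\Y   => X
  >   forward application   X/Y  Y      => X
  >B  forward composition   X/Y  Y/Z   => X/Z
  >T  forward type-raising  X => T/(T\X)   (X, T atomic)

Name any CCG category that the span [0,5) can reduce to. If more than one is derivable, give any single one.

N

[0,7] S   >
  [0,6] S/(S\N)   <
    [0,5] N   <
      [0,4] NP/N   >
        [0,3] (NP/N)/NP   <
          [0,2] N   >
            [0,1] "here" : N/NP
            [1,2] "sent" : NP
          [2,3] "in" : ((NP/N)/NP)\N
        [3,4] "which" : NP
      [4,5] "song" : N\(NP/N)
    [5,6] "near" : (S/(S\N))\N
  [6,7] "that" : S\N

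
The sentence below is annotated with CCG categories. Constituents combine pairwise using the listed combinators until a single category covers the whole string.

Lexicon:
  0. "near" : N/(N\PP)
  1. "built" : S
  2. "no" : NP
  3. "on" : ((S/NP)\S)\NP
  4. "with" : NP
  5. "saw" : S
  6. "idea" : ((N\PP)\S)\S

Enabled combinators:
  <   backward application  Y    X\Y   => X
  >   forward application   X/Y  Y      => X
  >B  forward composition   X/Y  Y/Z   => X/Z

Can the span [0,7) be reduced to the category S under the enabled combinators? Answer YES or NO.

N/(N\PP) S NP ((S/NP)\S)\NP NP S ((N\PP)\S)\S
CKY chart[0,7] = {N}; S ∉ chart

NO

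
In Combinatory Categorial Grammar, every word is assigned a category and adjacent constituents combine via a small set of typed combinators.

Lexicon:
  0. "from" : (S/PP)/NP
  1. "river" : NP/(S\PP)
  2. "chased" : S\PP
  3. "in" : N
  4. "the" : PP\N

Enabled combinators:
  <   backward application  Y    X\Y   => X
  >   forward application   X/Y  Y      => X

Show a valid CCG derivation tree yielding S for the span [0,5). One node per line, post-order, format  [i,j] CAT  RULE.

[0,1] (S/PP)/NP  lex  "from"
[1,2] NP/(S\PP)  lex  "river"
[2,3] S\PP  lex  "chased"
[1,3] NP  >  k=2
[0,3] S/PP  >  k=1
[3,4] N  lex  "in"
[4,5] PP\N  lex  "the"
[3,5] PP  <  k=4
[0,5] S  >  k=3

[0,5] S   >
  [0,3] S/PP   >
    [0,1] "from" : (S/PP)/NP
    [1,3] NP   >
      [1,2] "river" : NP/(S\PP)
      [2,3] "chased" : S\PP
  [3,5] PP   <
    [3,4] "in" : N
    [4,5] "the" : PP\N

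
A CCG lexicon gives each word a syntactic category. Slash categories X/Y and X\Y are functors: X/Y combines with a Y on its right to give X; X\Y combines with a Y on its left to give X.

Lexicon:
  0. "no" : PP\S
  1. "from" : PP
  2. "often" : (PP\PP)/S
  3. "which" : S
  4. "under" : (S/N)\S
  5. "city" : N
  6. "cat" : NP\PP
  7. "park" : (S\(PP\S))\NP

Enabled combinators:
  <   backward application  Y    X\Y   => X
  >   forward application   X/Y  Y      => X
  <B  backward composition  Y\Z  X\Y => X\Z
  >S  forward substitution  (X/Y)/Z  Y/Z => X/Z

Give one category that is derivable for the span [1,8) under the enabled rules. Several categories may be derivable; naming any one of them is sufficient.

S\(PP\S)

[0,8] S   <
  [0,1] "no" : PP\S
  [1,8] S\(PP\S)   <
    [1,7] NP   <
      [1,2] "from" : PP
      [2,7] NP\PP   <B
        [2,6] PP\PP   >
          [2,3] "often" : (PP\PP)/S
          [3,6] S   >
            [3,5] S/N   <
              [3,4] "which" : S
              [4,5] "under" : (S/N)\S
            [5,6] "city" : N
        [6,7] "cat" : NP\PP
    [7,8] "park" : (S\(PP\S))\NP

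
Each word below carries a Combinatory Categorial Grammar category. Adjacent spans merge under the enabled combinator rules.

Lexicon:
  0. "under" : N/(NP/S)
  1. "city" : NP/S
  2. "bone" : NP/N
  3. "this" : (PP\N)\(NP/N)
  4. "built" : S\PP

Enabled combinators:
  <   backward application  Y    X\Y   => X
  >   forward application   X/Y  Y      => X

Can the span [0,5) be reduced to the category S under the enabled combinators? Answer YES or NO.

[0,5] S   <
  [0,4] PP   <
    [0,2] N   >
      [0,1] "under" : N/(NP/S)
      [1,2] "city" : NP/S
    [2,4] PP\N   <
      [2,3] "bone" : NP/N
      [3,4] "this" : (PP\N)\(NP/N)
  [4,5] "built" : S\PP

YES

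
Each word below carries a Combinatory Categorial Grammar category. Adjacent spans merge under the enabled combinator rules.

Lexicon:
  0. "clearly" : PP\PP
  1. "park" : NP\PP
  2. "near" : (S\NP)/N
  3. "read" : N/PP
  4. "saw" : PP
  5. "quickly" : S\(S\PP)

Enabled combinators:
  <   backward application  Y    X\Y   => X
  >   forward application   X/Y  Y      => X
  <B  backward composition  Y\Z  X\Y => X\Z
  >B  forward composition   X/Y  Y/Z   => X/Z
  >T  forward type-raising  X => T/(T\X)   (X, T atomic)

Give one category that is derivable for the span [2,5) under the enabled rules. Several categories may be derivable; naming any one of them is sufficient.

S\NP

[0,6] S   <
  [0,5] S\PP   <B
    [0,1] "clearly" : PP\PP
    [1,5] S\PP   <B
      [1,2] "park" : NP\PP
      [2,5] S\NP   >
        [2,3] "near" : (S\NP)/N
        [3,5] N   >
          [3,4] "read" : N/PP
          [4,5] "saw" : PP
  [5,6] "quickly" : S\(S\PP)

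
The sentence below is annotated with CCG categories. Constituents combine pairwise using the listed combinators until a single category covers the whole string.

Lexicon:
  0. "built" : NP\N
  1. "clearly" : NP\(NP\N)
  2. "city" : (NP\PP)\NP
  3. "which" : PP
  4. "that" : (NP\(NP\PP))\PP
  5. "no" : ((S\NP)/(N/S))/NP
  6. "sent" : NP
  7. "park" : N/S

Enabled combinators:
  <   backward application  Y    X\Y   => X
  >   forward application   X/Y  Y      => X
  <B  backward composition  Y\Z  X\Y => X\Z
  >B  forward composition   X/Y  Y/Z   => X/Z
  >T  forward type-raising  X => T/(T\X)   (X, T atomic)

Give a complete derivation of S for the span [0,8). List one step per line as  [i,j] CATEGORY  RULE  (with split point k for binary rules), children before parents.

[0,1] NP\N  lex  "built"
[1,2] NP\(NP\N)  lex  "clearly"
[0,2] NP  <  k=1
[2,3] (NP\PP)\NP  lex  "city"
[0,3] NP\PP  <  k=2
[3,4] PP  lex  "which"
[4,5] (NP\(NP\PP))\PP  lex  "that"
[3,5] NP\(NP\PP)  <  k=4
[0,5] NP  <  k=3
[5,6] ((S\NP)/(N/S))/NP  lex  "no"
[6,7] NP  lex  "sent"
[5,7] (S\NP)/(N/S)  >  k=6
[7,8] N/S  lex  "park"
[5,8] S\NP  >  k=7
[0,8] S  <  k=5

[0,8] S   <
  [0,5] NP   <
    [0,3] NP\PP   <
      [0,2] NP   <
        [0,1] "built" : NP\N
        [1,2] "clearly" : NP\(NP\N)
      [2,3] "city" : (NP\PP)\NP
    [3,5] NP\(NP\PP)   <
      [3,4] "which" : PP
      [4,5] "that" : (NP\(NP\PP))\PP
  [5,8] S\NP   >
    [5,7] (S\NP)/(N/S)   >
      [5,6] "no" : ((S\NP)/(N/S))/NP
      [6,7] "sent" : NP
    [7,8] "park" : N/S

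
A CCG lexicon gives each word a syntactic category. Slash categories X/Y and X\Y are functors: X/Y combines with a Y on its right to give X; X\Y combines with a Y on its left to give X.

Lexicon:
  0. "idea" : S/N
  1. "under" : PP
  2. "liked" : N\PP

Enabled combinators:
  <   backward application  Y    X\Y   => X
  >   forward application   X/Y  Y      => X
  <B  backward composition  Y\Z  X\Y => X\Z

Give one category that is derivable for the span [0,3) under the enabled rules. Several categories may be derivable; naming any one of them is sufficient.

[0,3] S   >
  [0,1] "idea" : S/N
  [1,3] N   <
    [1,2] "under" : PP
    [2,3] "liked" : N\PP

S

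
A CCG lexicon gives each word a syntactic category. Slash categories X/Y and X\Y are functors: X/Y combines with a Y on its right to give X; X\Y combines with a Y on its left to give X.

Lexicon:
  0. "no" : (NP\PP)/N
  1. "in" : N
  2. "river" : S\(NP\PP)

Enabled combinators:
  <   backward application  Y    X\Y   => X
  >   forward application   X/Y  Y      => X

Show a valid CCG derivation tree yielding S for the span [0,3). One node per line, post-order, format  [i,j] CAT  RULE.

[0,1] (NP\PP)/N  lex  "no"
[1,2] N  lex  "in"
[0,2] NP\PP  >  k=1
[2,3] S\(NP\PP)  lex  "river"
[0,3] S  <  k=2

[0,3] S   <
  [0,2] NP\PP   >
    [0,1] "no" : (NP\PP)/N
    [1,2] "in" : N
  [2,3] "river" : S\(NP\PP)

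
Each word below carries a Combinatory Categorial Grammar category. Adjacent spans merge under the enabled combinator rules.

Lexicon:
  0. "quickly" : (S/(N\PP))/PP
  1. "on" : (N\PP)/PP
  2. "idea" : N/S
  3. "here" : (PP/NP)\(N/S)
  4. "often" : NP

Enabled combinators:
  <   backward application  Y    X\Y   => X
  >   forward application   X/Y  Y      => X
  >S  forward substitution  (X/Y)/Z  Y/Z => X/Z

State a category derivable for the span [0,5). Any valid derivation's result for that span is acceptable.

S

[0,5] S   >
  [0,2] S/PP   >S
    [0,1] "quickly" : (S/(N\PP))/PP
    [1,2] "on" : (N\PP)/PP
  [2,5] PP   >
    [2,4] PP/NP   <
      [2,3] "idea" : N/S
      [3,4] "here" : (PP/NP)\(N/S)
    [4,5] "often" : NP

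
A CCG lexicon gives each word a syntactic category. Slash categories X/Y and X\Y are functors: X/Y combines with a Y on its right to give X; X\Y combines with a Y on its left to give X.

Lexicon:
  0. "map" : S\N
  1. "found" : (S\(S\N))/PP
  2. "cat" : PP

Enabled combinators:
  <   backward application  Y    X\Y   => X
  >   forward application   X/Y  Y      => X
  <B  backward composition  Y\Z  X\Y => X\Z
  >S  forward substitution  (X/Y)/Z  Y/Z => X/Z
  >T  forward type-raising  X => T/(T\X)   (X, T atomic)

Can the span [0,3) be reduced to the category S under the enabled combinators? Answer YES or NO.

YES

[0,3] S   <
  [0,1] "map" : S\N
  [1,3] S\(S\N)   >
    [1,2] "found" : (S\(S\N))/PP
    [2,3] "cat" : PP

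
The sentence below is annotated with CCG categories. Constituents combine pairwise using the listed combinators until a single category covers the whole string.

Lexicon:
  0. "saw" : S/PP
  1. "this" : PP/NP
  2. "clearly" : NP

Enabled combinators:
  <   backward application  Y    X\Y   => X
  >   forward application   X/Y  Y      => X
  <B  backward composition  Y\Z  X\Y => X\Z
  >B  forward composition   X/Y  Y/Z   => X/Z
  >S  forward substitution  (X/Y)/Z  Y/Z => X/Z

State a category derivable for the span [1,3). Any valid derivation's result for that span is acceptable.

PP

[0,3] S   >
  [0,1] "saw" : S/PP
  [1,3] PP   >
    [1,2] "this" : PP/NP
    [2,3] "clearly" : NP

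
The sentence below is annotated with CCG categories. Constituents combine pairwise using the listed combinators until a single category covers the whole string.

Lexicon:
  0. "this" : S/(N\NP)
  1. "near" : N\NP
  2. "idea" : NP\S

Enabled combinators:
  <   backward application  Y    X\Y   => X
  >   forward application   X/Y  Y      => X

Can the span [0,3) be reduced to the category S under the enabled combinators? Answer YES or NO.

NO

S/(N\NP) N\NP NP\S
CKY chart[0,3] = {NP}; S ∉ chart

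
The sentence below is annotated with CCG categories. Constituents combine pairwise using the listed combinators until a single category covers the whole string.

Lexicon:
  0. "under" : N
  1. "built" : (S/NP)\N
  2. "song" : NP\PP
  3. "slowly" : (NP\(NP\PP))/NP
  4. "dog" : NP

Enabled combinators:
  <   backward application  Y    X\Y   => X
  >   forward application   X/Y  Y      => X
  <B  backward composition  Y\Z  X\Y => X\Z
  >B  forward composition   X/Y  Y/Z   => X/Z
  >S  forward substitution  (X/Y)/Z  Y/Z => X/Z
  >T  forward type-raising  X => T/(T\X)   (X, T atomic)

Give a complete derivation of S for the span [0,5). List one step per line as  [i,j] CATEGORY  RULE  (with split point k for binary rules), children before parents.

[0,1] N  lex  "under"
[1,2] (S/NP)\N  lex  "built"
[0,2] S/NP  <  k=1
[2,3] NP\PP  lex  "song"
[3,4] (NP\(NP\PP))/NP  lex  "slowly"
[4,5] NP  lex  "dog"
[3,5] NP\(NP\PP)  >  k=4
[2,5] NP  <  k=3
[0,5] S  >  k=2

[0,5] S   >
  [0,2] S/NP   <
    [0,1] "under" : N
    [1,2] "built" : (S/NP)\N
  [2,5] NP   <
    [2,3] "song" : NP\PP
    [3,5] NP\(NP\PP)   >
      [3,4] "slowly" : (NP\(NP\PP))/NP
      [4,5] "dog" : NP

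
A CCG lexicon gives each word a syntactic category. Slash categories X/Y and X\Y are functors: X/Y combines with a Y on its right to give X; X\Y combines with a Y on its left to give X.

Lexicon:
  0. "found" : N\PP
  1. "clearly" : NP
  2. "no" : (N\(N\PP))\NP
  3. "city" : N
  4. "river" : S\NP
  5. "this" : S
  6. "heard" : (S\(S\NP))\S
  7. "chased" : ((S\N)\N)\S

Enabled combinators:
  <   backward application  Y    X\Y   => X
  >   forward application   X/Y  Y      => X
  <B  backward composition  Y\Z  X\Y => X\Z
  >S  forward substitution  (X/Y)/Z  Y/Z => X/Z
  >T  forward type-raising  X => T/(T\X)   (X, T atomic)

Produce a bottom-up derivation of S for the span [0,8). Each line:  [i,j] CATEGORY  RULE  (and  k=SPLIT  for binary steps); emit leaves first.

[0,1] N\PP  lex  "found"
[1,2] NP  lex  "clearly"
[2,3] (N\(N\PP))\NP  lex  "no"
[1,3] N\(N\PP)  <  k=2
[0,3] N  <  k=1
[3,4] N  lex  "city"
[4,5] S\NP  lex  "river"
[5,6] S  lex  "this"
[6,7] (S\(S\NP))\S  lex  "heard"
[5,7] S\(S\NP)  <  k=6
[4,7] S  <  k=5
[7,8] ((S\N)\N)\S  lex  "chased"
[4,8] (S\N)\N  <  k=7
[3,8] S\N  <  k=4
[0,8] S  <  k=3

[0,8] S   <
  [0,3] N   <
    [0,1] "found" : N\PP
    [1,3] N\(N\PP)   <
      [1,2] "clearly" : NP
      [2,3] "no" : (N\(N\PP))\NP
  [3,8] S\N   <
    [3,4] "city" : N
    [4,8] (S\N)\N   <
      [4,7] S   <
        [4,5] "river" : S\NP
        [5,7] S\(S\NP)   <
          [5,6] "this" : S
          [6,7] "heard" : (S\(S\NP))\S
      [7,8] "chased" : ((S\N)\N)\S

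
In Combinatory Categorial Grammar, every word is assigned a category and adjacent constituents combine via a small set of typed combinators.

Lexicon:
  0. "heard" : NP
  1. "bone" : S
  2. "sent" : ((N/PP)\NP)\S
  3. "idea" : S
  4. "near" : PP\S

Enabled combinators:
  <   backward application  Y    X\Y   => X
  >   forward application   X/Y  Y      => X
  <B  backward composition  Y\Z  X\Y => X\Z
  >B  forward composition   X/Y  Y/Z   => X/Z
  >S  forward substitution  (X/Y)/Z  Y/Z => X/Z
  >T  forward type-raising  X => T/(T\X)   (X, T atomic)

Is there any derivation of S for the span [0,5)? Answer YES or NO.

NO

NP S ((N/PP)\NP)\S S PP\S
CKY chart[0,5] = {N, N/(N\N), N/(PP\PP), NP/(NP\N), PP/(PP\N), S/(S\N)}; S ∉ chart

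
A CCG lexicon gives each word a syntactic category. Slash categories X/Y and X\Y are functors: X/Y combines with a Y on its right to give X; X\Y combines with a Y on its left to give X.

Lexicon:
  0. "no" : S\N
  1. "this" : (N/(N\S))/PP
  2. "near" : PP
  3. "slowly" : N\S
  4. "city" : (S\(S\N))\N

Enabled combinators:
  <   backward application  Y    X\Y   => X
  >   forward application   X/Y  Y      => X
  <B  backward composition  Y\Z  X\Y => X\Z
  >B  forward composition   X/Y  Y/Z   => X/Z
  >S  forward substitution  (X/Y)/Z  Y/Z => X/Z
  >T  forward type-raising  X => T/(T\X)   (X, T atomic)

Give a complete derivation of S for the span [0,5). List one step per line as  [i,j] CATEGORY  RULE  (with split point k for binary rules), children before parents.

[0,1] S\N  lex  "no"
[1,2] (N/(N\S))/PP  lex  "this"
[2,3] PP  lex  "near"
[1,3] N/(N\S)  >  k=2
[3,4] N\S  lex  "slowly"
[1,4] N  >  k=3
[4,5] (S\(S\N))\N  lex  "city"
[1,5] S\(S\N)  <  k=4
[0,5] S  <  k=1

[0,5] S   <
  [0,1] "no" : S\N
  [1,5] S\(S\N)   <
    [1,4] N   >
      [1,3] N/(N\S)   >
        [1,2] "this" : (N/(N\S))/PP
        [2,3] "near" : PP
      [3,4] "slowly" : N\S
    [4,5] "city" : (S\(S\N))\N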